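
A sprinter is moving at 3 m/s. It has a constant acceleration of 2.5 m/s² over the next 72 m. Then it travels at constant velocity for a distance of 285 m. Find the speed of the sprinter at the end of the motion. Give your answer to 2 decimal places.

Phase 1 (accelerating): v₀ = 3.00 m/s, a = 2.5 m/s².
v² = v₀² + 2aΔx = 3.00² + 2·2.5·72 = 369 → v = 19.2 m/s
t = (v − v₀)/a = (19.2 − 3.00)/2.5 = 6.48 s

Phase 2 (constant speed): v₀ = 19.2 m/s, a = 0 m/s².
Constant speed: t = d/v = 285/19.2 = 14.8 s
Final speed = 19.2 m/s

19.21 m/s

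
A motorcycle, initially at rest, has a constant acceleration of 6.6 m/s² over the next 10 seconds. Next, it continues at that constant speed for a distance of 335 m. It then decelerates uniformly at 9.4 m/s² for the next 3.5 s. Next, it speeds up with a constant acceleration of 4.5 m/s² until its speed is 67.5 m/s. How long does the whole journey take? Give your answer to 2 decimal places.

Phase 1 (accelerating): v₀ = 0 m/s, a = 6.6 m/s².
v = v₀ + at = 0 + (6.6)(10) = 66.0 m/s
Δx = v₀t + ½at² = 0·10 + 0.5·6.6·10² = 330 m

Phase 2 (constant speed): v₀ = 66.0 m/s, a = 0 m/s².
Constant speed: t = d/v = 335/66.0 = 5.08 s

Phase 3 (decelerating): v₀ = 66.0 m/s, a = -9.4 m/s².
v = v₀ + at = 66.0 + (-9.4)(3.5) = 33.1 m/s
Δx = v₀t + ½at² = 66.0·3.5 + 0.5·-9.4·3.5² = 173 m

Phase 4 (accelerating): v₀ = 33.1 m/s, a = 4.5 m/s².
v = v₀ + at → t = (67.5 − 33.1) / 4.5 = 7.64 s
v² = v₀² + 2aΔx → Δx = (67.5² − 33.1²)/(2·4.5) = 385 m
Total time = 10.0 + 5.08 + 3.50 + 7.64 = 26.2 s

26.22 s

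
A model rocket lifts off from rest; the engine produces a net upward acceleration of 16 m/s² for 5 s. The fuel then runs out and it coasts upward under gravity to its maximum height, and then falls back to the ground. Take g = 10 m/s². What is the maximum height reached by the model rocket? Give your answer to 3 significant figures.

Phase 1 (powered ascent): v₀ = 0 m/s, a = 16 m/s².
v = v₀ + at = 0 + (16)(5) = 80.0 m/s
Δx = v₀t + ½at² = 0·5 + 0.5·16·5² = 200 m

Phase 2 (coasting upward): v₀ = 80.0 m/s, a = -10 m/s².
v = v₀ + at → t = (0 − 80.0) / -10 = 8.00 s
v² = v₀² + 2aΔx → Δx = (0² − 80.0²)/(2·-10) = 320 m
Maximum height = 200 + 320 = 520 m

520 m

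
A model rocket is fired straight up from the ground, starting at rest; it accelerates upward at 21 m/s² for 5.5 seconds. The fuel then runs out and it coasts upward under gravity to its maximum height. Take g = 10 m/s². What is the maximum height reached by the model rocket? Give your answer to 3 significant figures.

Phase 1 (powered ascent): v₀ = 0 m/s, a = 21 m/s².
v = v₀ + at = 0 + (21)(5.5) = 116 m/s
Δx = v₀t + ½at² = 0·5.5 + 0.5·21·5.5² = 318 m

Phase 2 (coasting upward): v₀ = 116 m/s, a = -10 m/s².
v = v₀ + at → t = (0 − 116) / -10 = 11.6 s
v² = v₀² + 2aΔx → Δx = (0² − 116²)/(2·-10) = 667 m
Maximum height = 318 + 667 = 985 m

985 m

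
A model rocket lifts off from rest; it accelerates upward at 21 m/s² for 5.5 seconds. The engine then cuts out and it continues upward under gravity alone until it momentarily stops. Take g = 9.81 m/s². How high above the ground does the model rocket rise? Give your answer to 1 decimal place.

Phase 1 (powered ascent): v₀ = 0 m/s, a = 21 m/s².
v = v₀ + at = 0 + (21)(5.5) = 116 m/s
Δx = v₀t + ½at² = 0·5.5 + 0.5·21·5.5² = 318 m

Phase 2 (coasting upward): v₀ = 116 m/s, a = -9.81 m/s².
v = v₀ + at → t = (0 − 116) / -9.81 = 11.8 s
v² = v₀² + 2aΔx → Δx = (0² − 116²)/(2·-9.81) = 680 m
Maximum height = 318 + 680 = 998 m

997.6 m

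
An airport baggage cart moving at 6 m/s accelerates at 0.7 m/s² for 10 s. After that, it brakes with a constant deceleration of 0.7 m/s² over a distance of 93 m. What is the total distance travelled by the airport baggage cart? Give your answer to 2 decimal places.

188.00 m

Phase 1 (accelerating): v₀ = 6.00 m/s, a = 0.7 m/s².
v = v₀ + at = 6.00 + (0.7)(10) = 13.0 m/s
Δx = v₀t + ½at² = 6.00·10 + 0.5·0.7·10² = 95.0 m

Phase 2 (decelerating): v₀ = 13.0 m/s, a = -0.7 m/s².
v² = v₀² + 2aΔx = 13.0² + 2·-0.7·93 = 38.8 → v = 6.23 m/s
t = (v − v₀)/a = (6.23 − 13.0)/-0.7 = 9.67 s
Total distance = 95.0 + 93.0 = 188 m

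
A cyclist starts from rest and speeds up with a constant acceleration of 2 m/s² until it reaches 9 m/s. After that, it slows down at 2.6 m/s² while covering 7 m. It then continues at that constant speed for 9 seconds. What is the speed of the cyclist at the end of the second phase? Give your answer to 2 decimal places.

Phase 1 (accelerating): v₀ = 0 m/s, a = 2 m/s².
v = v₀ + at → t = (9 − 0) / 2 = 4.50 s
v² = v₀² + 2aΔx → Δx = (9² − 0²)/(2·2) = 20.2 m

Phase 2 (decelerating): v₀ = 9.00 m/s, a = -2.6 m/s².
v² = v₀² + 2aΔx = 9.00² + 2·-2.6·7 = 44.6 → v = 6.68 m/s
t = (v − v₀)/a = (6.68 − 9.00)/-2.6 = 0.893 s
Speed at end of phase 2 = 6.68 m/s

6.68 m/s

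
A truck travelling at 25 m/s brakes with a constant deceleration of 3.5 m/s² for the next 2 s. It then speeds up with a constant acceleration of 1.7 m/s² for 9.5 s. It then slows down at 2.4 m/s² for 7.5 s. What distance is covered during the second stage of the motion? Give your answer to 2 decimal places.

Phase 1 (decelerating): v₀ = 25.0 m/s, a = -3.5 m/s².
v = v₀ + at = 25.0 + (-3.5)(2) = 18.0 m/s
Δx = v₀t + ½at² = 25.0·2 + 0.5·-3.5·2² = 43.0 m

Phase 2 (accelerating): v₀ = 18.0 m/s, a = 1.7 m/s².
v = v₀ + at = 18.0 + (1.7)(9.5) = 34.1 m/s
Δx = v₀t + ½at² = 18.0·9.5 + 0.5·1.7·9.5² = 248 m
Distance in phase 2 = 248 m

247.71 m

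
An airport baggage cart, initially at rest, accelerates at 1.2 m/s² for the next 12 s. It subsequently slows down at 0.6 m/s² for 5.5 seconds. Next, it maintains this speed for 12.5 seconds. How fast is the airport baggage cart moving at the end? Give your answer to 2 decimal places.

Phase 1 (accelerating): v₀ = 0 m/s, a = 1.2 m/s².
v = v₀ + at = 0 + (1.2)(12) = 14.4 m/s
Δx = v₀t + ½at² = 0·12 + 0.5·1.2·12² = 86.4 m

Phase 2 (decelerating): v₀ = 14.4 m/s, a = -0.6 m/s².
v = v₀ + at = 14.4 + (-0.6)(5.5) = 11.1 m/s
Δx = v₀t + ½at² = 14.4·5.5 + 0.5·-0.6·5.5² = 70.1 m

Phase 3 (constant speed): v₀ = 11.1 m/s, a = 0 m/s².
v = v₀ + at = 11.1 + (0)(12.5) = 11.1 m/s
Δx = v₀t + ½at² = 11.1·12.5 + 0.5·0·12.5² = 139 m
Final speed = 11.1 m/s

11.10 m/s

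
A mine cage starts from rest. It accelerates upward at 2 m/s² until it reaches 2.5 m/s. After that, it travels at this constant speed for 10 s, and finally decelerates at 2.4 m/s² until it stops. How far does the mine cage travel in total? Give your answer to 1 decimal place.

27.9 m

Phase 1 (accelerating): v₀ = 0 m/s, a = 2 m/s².
v = v₀ + at → t = (2.5 − 0) / 2 = 1.25 s
v² = v₀² + 2aΔx → Δx = (2.5² − 0²)/(2·2) = 1.56 m

Phase 2 (constant speed): v₀ = 2.50 m/s, a = 0 m/s².
v = v₀ + at = 2.50 + (0)(10) = 2.50 m/s
Δx = v₀t + ½at² = 2.50·10 + 0.5·0·10² = 25.0 m

Phase 3 (decelerating): v₀ = 2.50 m/s, a = -2.4 m/s².
v = v₀ + at → t = (0 − 2.50) / -2.4 = 1.04 s
v² = v₀² + 2aΔx → Δx = (0² − 2.50²)/(2·-2.4) = 1.30 m
Total distance = 1.56 + 25.0 + 1.30 = 27.9 m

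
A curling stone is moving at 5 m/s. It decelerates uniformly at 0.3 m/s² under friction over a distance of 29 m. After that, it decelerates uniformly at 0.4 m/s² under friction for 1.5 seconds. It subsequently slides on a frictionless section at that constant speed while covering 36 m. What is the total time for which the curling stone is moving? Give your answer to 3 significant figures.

Phase 1 (decelerating): v₀ = 5.00 m/s, a = -0.3 m/s².
v² = v₀² + 2aΔx = 5.00² + 2·-0.3·29 = 7.60 → v = 2.76 m/s
t = (v − v₀)/a = (2.76 − 5.00)/-0.3 = 7.48 s

Phase 2 (decelerating): v₀ = 2.76 m/s, a = -0.4 m/s².
v = v₀ + at = 2.76 + (-0.4)(1.5) = 2.16 m/s
Δx = v₀t + ½at² = 2.76·1.5 + 0.5·-0.4·1.5² = 3.69 m

Phase 3 (constant speed): v₀ = 2.16 m/s, a = 0 m/s².
Constant speed: t = d/v = 36/2.16 = 16.7 s
Total time = 7.48 + 1.50 + 16.7 = 25.7 s

25.7 s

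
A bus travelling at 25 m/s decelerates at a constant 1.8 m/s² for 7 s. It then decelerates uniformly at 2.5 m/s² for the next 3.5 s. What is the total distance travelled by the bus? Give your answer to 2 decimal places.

Phase 1 (decelerating): v₀ = 25.0 m/s, a = -1.8 m/s².
v = v₀ + at = 25.0 + (-1.8)(7) = 12.4 m/s
Δx = v₀t + ½at² = 25.0·7 + 0.5·-1.8·7² = 131 m

Phase 2 (decelerating): v₀ = 12.4 m/s, a = -2.5 m/s².
v = v₀ + at = 12.4 + (-2.5)(3.5) = 3.65 m/s
Δx = v₀t + ½at² = 12.4·3.5 + 0.5·-2.5·3.5² = 28.1 m
Total distance = 131 + 28.1 = 159 m

158.99 m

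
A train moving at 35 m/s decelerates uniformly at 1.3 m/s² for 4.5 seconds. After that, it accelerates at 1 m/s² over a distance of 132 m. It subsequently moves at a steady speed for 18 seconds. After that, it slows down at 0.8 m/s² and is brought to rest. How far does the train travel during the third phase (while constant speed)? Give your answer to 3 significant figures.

601 m

Phase 1 (decelerating): v₀ = 35.0 m/s, a = -1.3 m/s².
v = v₀ + at = 35.0 + (-1.3)(4.5) = 29.1 m/s
Δx = v₀t + ½at² = 35.0·4.5 + 0.5·-1.3·4.5² = 144 m

Phase 2 (accelerating): v₀ = 29.1 m/s, a = 1 m/s².
v² = v₀² + 2aΔx = 29.1² + 2·1·132 = 1110 → v = 33.4 m/s
t = (v − v₀)/a = (33.4 − 29.1)/1 = 4.22 s

Phase 3 (constant speed): v₀ = 33.4 m/s, a = 0 m/s².
v = v₀ + at = 33.4 + (0)(18) = 33.4 m/s
Δx = v₀t + ½at² = 33.4·18 + 0.5·0·18² = 601 m
Distance in phase 3 = 601 m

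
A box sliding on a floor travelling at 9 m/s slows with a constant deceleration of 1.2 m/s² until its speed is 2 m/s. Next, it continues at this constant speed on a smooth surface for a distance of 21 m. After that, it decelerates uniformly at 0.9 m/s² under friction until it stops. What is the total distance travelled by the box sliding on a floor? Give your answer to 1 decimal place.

Phase 1 (decelerating): v₀ = 9.00 m/s, a = -1.2 m/s².
v = v₀ + at → t = (2 − 9.00) / -1.2 = 5.83 s
v² = v₀² + 2aΔx → Δx = (2² − 9.00²)/(2·-1.2) = 32.1 m

Phase 2 (constant speed): v₀ = 2.00 m/s, a = 0 m/s².
Constant speed: t = d/v = 21/2.00 = 10.5 s

Phase 3 (decelerating): v₀ = 2.00 m/s, a = -0.9 m/s².
v = v₀ + at → t = (0 − 2.00) / -0.9 = 2.22 s
v² = v₀² + 2aΔx → Δx = (0² − 2.00²)/(2·-0.9) = 2.22 m
Total distance = 32.1 + 21.0 + 2.22 = 55.3 m

55.3 m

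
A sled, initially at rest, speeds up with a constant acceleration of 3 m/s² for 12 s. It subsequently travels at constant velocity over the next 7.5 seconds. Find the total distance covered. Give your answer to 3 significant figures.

486 m

Phase 1 (accelerating): v₀ = 0 m/s, a = 3 m/s².
v = v₀ + at = 0 + (3)(12) = 36.0 m/s
Δx = v₀t + ½at² = 0·12 + 0.5·3·12² = 216 m

Phase 2 (constant speed): v₀ = 36.0 m/s, a = 0 m/s².
v = v₀ + at = 36.0 + (0)(7.5) = 36.0 m/s
Δx = v₀t + ½at² = 36.0·7.5 + 0.5·0·7.5² = 270 m
Total distance = 216 + 270 = 486 m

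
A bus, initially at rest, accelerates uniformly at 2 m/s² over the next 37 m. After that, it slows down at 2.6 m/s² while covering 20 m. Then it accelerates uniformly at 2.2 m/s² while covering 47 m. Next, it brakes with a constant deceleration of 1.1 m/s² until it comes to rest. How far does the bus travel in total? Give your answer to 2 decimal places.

Phase 1 (accelerating): v₀ = 0 m/s, a = 2 m/s².
v² = v₀² + 2aΔx = 0² + 2·2·37 = 148 → v = 12.2 m/s
t = (v − v₀)/a = (12.2 − 0)/2 = 6.08 s

Phase 2 (decelerating): v₀ = 12.2 m/s, a = -2.6 m/s².
v² = v₀² + 2aΔx = 12.2² + 2·-2.6·20 = 44.0 → v = 6.63 m/s
t = (v − v₀)/a = (6.63 − 12.2)/-2.6 = 2.13 s

Phase 3 (accelerating): v₀ = 6.63 m/s, a = 2.2 m/s².
v² = v₀² + 2aΔx = 6.63² + 2·2.2·47 = 251 → v = 15.8 m/s
t = (v − v₀)/a = (15.8 − 6.63)/2.2 = 4.18 s

Phase 4 (decelerating): v₀ = 15.8 m/s, a = -1.1 m/s².
v = v₀ + at → t = (0 − 15.8) / -1.1 = 14.4 s
v² = v₀² + 2aΔx → Δx = (0² − 15.8²)/(2·-1.1) = 114 m
Total distance = 37.0 + 20.0 + 47.0 + 114 = 218 m

218.00 m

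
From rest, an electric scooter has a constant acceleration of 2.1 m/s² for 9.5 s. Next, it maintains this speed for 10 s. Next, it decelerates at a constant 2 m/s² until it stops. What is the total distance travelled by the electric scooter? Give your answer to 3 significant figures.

394 m

Phase 1 (accelerating): v₀ = 0 m/s, a = 2.1 m/s².
v = v₀ + at = 0 + (2.1)(9.5) = 19.9 m/s
Δx = v₀t + ½at² = 0·9.5 + 0.5·2.1·9.5² = 94.8 m

Phase 2 (constant speed): v₀ = 19.9 m/s, a = 0 m/s².
v = v₀ + at = 19.9 + (0)(10) = 19.9 m/s
Δx = v₀t + ½at² = 19.9·10 + 0.5·0·10² = 200 m

Phase 3 (decelerating): v₀ = 19.9 m/s, a = -2 m/s².
v = v₀ + at → t = (0 − 19.9) / -2 = 9.97 s
v² = v₀² + 2aΔx → Δx = (0² − 19.9²)/(2·-2) = 99.5 m
Total distance = 94.8 + 200 + 99.5 = 394 m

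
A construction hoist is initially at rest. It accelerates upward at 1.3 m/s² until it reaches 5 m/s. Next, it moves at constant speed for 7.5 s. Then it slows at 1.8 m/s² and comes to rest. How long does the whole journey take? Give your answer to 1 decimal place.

14.1 s

Phase 1 (accelerating): v₀ = 0 m/s, a = 1.3 m/s².
v = v₀ + at → t = (5 − 0) / 1.3 = 3.85 s
v² = v₀² + 2aΔx → Δx = (5² − 0²)/(2·1.3) = 9.62 m

Phase 2 (constant speed): v₀ = 5.00 m/s, a = 0 m/s².
v = v₀ + at = 5.00 + (0)(7.5) = 5.00 m/s
Δx = v₀t + ½at² = 5.00·7.5 + 0.5·0·7.5² = 37.5 m

Phase 3 (decelerating): v₀ = 5.00 m/s, a = -1.8 m/s².
v = v₀ + at → t = (0 − 5.00) / -1.8 = 2.78 s
v² = v₀² + 2aΔx → Δx = (0² − 5.00²)/(2·-1.8) = 6.94 m
Total time = 3.85 + 7.50 + 2.78 = 14.1 s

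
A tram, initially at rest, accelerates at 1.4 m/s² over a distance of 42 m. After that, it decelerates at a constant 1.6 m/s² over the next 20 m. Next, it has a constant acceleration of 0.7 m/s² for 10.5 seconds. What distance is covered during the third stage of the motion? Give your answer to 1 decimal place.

115.5 m

Phase 1 (accelerating): v₀ = 0 m/s, a = 1.4 m/s².
v² = v₀² + 2aΔx = 0² + 2·1.4·42 = 118 → v = 10.8 m/s
t = (v − v₀)/a = (10.8 − 0)/1.4 = 7.75 s

Phase 2 (decelerating): v₀ = 10.8 m/s, a = -1.6 m/s².
v² = v₀² + 2aΔx = 10.8² + 2·-1.6·20 = 53.6 → v = 7.32 m/s
t = (v − v₀)/a = (7.32 − 10.8)/-1.6 = 2.20 s

Phase 3 (accelerating): v₀ = 7.32 m/s, a = 0.7 m/s².
v = v₀ + at = 7.32 + (0.7)(10.5) = 14.7 m/s
Δx = v₀t + ½at² = 7.32·10.5 + 0.5·0.7·10.5² = 115 m
Distance in phase 3 = 115 m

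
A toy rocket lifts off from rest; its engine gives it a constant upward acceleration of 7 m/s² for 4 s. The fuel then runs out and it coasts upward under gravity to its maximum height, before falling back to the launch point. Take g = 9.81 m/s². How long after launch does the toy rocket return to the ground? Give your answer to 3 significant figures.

11.3 s

Phase 1 (powered ascent): v₀ = 0 m/s, a = 7 m/s².
v = v₀ + at = 0 + (7)(4) = 28.0 m/s
Δx = v₀t + ½at² = 0·4 + 0.5·7·4² = 56.0 m

Phase 2 (coasting upward): v₀ = 28.0 m/s, a = -9.81 m/s².
v = v₀ + at → t = (0 − 28.0) / -9.81 = 2.85 s
v² = v₀² + 2aΔx → Δx = (0² − 28.0²)/(2·-9.81) = 40.0 m

Phase 3 (free fall): v₀ = 0 m/s, a = -9.81 m/s².
Falls 96.0 m from rest: t = √(2·96.0/9.81) = 4.42 s; v = g·t = 43.4 m/s.
Total time = 4.00 + 2.85 + 4.42 = 11.3 s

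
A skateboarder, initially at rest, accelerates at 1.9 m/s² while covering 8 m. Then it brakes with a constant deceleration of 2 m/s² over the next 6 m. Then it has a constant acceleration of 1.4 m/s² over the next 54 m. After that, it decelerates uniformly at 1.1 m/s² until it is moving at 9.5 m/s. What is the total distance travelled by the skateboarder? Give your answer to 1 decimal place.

98.6 m

Phase 1 (accelerating): v₀ = 0 m/s, a = 1.9 m/s².
v² = v₀² + 2aΔx = 0² + 2·1.9·8 = 30.4 → v = 5.51 m/s
t = (v − v₀)/a = (5.51 − 0)/1.9 = 2.90 s

Phase 2 (decelerating): v₀ = 5.51 m/s, a = -2 m/s².
v² = v₀² + 2aΔx = 5.51² + 2·-2·6 = 6.40 → v = 2.53 m/s
t = (v − v₀)/a = (2.53 − 5.51)/-2 = 1.49 s

Phase 3 (accelerating): v₀ = 2.53 m/s, a = 1.4 m/s².
v² = v₀² + 2aΔx = 2.53² + 2·1.4·54 = 158 → v = 12.6 m/s
t = (v − v₀)/a = (12.6 − 2.53)/1.4 = 7.16 s

Phase 4 (decelerating): v₀ = 12.6 m/s, a = -1.1 m/s².
v = v₀ + at → t = (9.5 − 12.6) / -1.1 = 2.78 s
v² = v₀² + 2aΔx → Δx = (9.5² − 12.6²)/(2·-1.1) = 30.6 m
Total distance = 8.00 + 6.00 + 54.0 + 30.6 = 98.6 m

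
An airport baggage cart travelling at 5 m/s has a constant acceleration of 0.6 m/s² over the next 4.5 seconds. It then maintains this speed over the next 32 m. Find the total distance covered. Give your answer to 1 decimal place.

60.6 m

Phase 1 (accelerating): v₀ = 5.00 m/s, a = 0.6 m/s².
v = v₀ + at = 5.00 + (0.6)(4.5) = 7.70 m/s
Δx = v₀t + ½at² = 5.00·4.5 + 0.5·0.6·4.5² = 28.6 m

Phase 2 (constant speed): v₀ = 7.70 m/s, a = 0 m/s².
Constant speed: t = d/v = 32/7.70 = 4.16 s
Total distance = 28.6 + 32.0 = 60.6 m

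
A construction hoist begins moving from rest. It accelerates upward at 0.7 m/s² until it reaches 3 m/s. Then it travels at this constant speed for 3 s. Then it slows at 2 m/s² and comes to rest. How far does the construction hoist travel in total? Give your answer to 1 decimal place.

17.7 m

Phase 1 (accelerating): v₀ = 0 m/s, a = 0.7 m/s².
v = v₀ + at → t = (3 − 0) / 0.7 = 4.29 s
v² = v₀² + 2aΔx → Δx = (3² − 0²)/(2·0.7) = 6.43 m

Phase 2 (constant speed): v₀ = 3.00 m/s, a = 0 m/s².
v = v₀ + at = 3.00 + (0)(3) = 3.00 m/s
Δx = v₀t + ½at² = 3.00·3 + 0.5·0·3² = 9.00 m

Phase 3 (decelerating): v₀ = 3.00 m/s, a = -2 m/s².
v = v₀ + at → t = (0 − 3.00) / -2 = 1.50 s
v² = v₀² + 2aΔx → Δx = (0² − 3.00²)/(2·-2) = 2.25 m
Total distance = 6.43 + 9.00 + 2.25 = 17.7 m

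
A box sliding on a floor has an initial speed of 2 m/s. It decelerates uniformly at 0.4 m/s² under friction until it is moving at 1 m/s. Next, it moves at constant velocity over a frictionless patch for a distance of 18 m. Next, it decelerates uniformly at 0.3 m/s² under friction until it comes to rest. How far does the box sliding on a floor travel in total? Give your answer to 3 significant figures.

23.4 m

Phase 1 (decelerating): v₀ = 2.00 m/s, a = -0.4 m/s².
v = v₀ + at → t = (1 − 2.00) / -0.4 = 2.50 s
v² = v₀² + 2aΔx → Δx = (1² − 2.00²)/(2·-0.4) = 3.75 m

Phase 2 (constant speed): v₀ = 1.00 m/s, a = 0 m/s².
Constant speed: t = d/v = 18/1.00 = 18.0 s

Phase 3 (decelerating): v₀ = 1.00 m/s, a = -0.3 m/s².
v = v₀ + at → t = (0 − 1.00) / -0.3 = 3.33 s
v² = v₀² + 2aΔx → Δx = (0² − 1.00²)/(2·-0.3) = 1.67 m
Total distance = 3.75 + 18.0 + 1.67 = 23.4 m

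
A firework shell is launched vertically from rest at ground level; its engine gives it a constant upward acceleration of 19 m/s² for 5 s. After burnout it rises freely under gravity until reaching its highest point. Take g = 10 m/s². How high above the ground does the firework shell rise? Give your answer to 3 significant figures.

Phase 1 (powered ascent): v₀ = 0 m/s, a = 19 m/s².
v = v₀ + at = 0 + (19)(5) = 95.0 m/s
Δx = v₀t + ½at² = 0·5 + 0.5·19·5² = 238 m

Phase 2 (coasting upward): v₀ = 95.0 m/s, a = -10 m/s².
v = v₀ + at → t = (0 − 95.0) / -10 = 9.50 s
v² = v₀² + 2aΔx → Δx = (0² − 95.0²)/(2·-10) = 451 m
Maximum height = 238 + 451 = 689 m

689 m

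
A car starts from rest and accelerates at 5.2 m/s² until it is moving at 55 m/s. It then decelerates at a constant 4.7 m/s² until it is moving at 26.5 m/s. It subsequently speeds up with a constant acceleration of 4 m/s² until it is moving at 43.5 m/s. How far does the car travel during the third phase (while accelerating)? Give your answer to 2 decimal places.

148.75 m

Phase 1 (accelerating): v₀ = 0 m/s, a = 5.2 m/s².
v = v₀ + at → t = (55 − 0) / 5.2 = 10.6 s
v² = v₀² + 2aΔx → Δx = (55² − 0²)/(2·5.2) = 291 m

Phase 2 (decelerating): v₀ = 55.0 m/s, a = -4.7 m/s².
v = v₀ + at → t = (26.5 − 55.0) / -4.7 = 6.06 s
v² = v₀² + 2aΔx → Δx = (26.5² − 55.0²)/(2·-4.7) = 247 m

Phase 3 (accelerating): v₀ = 26.5 m/s, a = 4 m/s².
v = v₀ + at → t = (43.5 − 26.5) / 4 = 4.25 s
v² = v₀² + 2aΔx → Δx = (43.5² − 26.5²)/(2·4) = 149 m
Distance in phase 3 = 149 m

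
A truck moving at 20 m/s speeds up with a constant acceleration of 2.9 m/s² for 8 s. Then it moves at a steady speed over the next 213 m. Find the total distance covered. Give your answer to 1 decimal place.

Phase 1 (accelerating): v₀ = 20.0 m/s, a = 2.9 m/s².
v = v₀ + at = 20.0 + (2.9)(8) = 43.2 m/s
Δx = v₀t + ½at² = 20.0·8 + 0.5·2.9·8² = 253 m

Phase 2 (constant speed): v₀ = 43.2 m/s, a = 0 m/s².
Constant speed: t = d/v = 213/43.2 = 4.93 s
Total distance = 253 + 213 = 466 m

465.8 m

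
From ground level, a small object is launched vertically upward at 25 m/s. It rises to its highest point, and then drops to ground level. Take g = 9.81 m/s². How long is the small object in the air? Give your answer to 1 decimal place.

Phase 1 (rising): v₀ = 25.0 m/s, a = -9.81 m/s².
v = v₀ + at → t = (0 − 25.0) / -9.81 = 2.55 s
v² = v₀² + 2aΔx → Δx = (0² − 25.0²)/(2·-9.81) = 31.9 m

Phase 2 (falling): v₀ = 0 m/s, a = -9.81 m/s².
Falls 31.9 m from rest: t = √(2·31.9/9.81) = 2.55 s; v = g·t = 25.0 m/s.
Total time = 2.55 + 2.55 = 5.10 s

5.1 s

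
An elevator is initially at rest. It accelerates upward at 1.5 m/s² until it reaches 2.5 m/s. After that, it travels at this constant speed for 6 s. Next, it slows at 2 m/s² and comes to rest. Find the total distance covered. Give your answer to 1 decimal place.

18.6 m

Phase 1 (accelerating): v₀ = 0 m/s, a = 1.5 m/s².
v = v₀ + at → t = (2.5 − 0) / 1.5 = 1.67 s
v² = v₀² + 2aΔx → Δx = (2.5² − 0²)/(2·1.5) = 2.08 m

Phase 2 (constant speed): v₀ = 2.50 m/s, a = 0 m/s².
v = v₀ + at = 2.50 + (0)(6) = 2.50 m/s
Δx = v₀t + ½at² = 2.50·6 + 0.5·0·6² = 15.0 m

Phase 3 (decelerating): v₀ = 2.50 m/s, a = -2 m/s².
v = v₀ + at → t = (0 − 2.50) / -2 = 1.25 s
v² = v₀² + 2aΔx → Δx = (0² − 2.50²)/(2·-2) = 1.56 m
Total distance = 2.08 + 15.0 + 1.56 = 18.6 m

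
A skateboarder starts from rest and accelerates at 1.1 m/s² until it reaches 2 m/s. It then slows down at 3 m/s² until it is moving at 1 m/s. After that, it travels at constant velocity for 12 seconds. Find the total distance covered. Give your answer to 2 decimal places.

14.32 m

Phase 1 (accelerating): v₀ = 0 m/s, a = 1.1 m/s².
v = v₀ + at → t = (2 − 0) / 1.1 = 1.82 s
v² = v₀² + 2aΔx → Δx = (2² − 0²)/(2·1.1) = 1.82 m

Phase 2 (decelerating): v₀ = 2.00 m/s, a = -3 m/s².
v = v₀ + at → t = (1 − 2.00) / -3 = 0.333 s
v² = v₀² + 2aΔx → Δx = (1² − 2.00²)/(2·-3) = 0.500 m

Phase 3 (constant speed): v₀ = 1.00 m/s, a = 0 m/s².
v = v₀ + at = 1.00 + (0)(12) = 1.00 m/s
Δx = v₀t + ½at² = 1.00·12 + 0.5·0·12² = 12.0 m
Total distance = 1.82 + 0.500 + 12.0 = 14.3 m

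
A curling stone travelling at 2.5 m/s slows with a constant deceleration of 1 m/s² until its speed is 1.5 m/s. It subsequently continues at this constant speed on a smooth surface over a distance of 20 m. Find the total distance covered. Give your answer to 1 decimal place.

Phase 1 (decelerating): v₀ = 2.50 m/s, a = -1 m/s².
v = v₀ + at → t = (1.5 − 2.50) / -1 = 1.00 s
v² = v₀² + 2aΔx → Δx = (1.5² − 2.50²)/(2·-1) = 2.00 m

Phase 2 (constant speed): v₀ = 1.50 m/s, a = 0 m/s².
Constant speed: t = d/v = 20/1.50 = 13.3 s
Total distance = 2.00 + 20.0 = 22.0 m

22.0 m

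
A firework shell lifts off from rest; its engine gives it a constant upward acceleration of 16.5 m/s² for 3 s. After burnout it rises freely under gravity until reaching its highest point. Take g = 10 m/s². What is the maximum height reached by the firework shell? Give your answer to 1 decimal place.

Phase 1 (powered ascent): v₀ = 0 m/s, a = 16.5 m/s².
v = v₀ + at = 0 + (16.5)(3) = 49.5 m/s
Δx = v₀t + ½at² = 0·3 + 0.5·16.5·3² = 74.2 m

Phase 2 (coasting upward): v₀ = 49.5 m/s, a = -10 m/s².
v = v₀ + at → t = (0 − 49.5) / -10 = 4.95 s
v² = v₀² + 2aΔx → Δx = (0² − 49.5²)/(2·-10) = 123 m
Maximum height = 74.2 + 123 = 197 m

196.8 m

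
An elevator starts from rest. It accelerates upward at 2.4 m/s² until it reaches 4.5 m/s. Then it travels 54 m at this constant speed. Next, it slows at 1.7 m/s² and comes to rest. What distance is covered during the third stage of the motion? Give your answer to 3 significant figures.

Phase 1 (accelerating): v₀ = 0 m/s, a = 2.4 m/s².
v = v₀ + at → t = (4.5 − 0) / 2.4 = 1.88 s
v² = v₀² + 2aΔx → Δx = (4.5² − 0²)/(2·2.4) = 4.22 m

Phase 2 (constant speed): v₀ = 4.50 m/s, a = 0 m/s².
Constant speed: t = d/v = 54/4.50 = 12.0 s

Phase 3 (decelerating): v₀ = 4.50 m/s, a = -1.7 m/s².
v = v₀ + at → t = (0 − 4.50) / -1.7 = 2.65 s
v² = v₀² + 2aΔx → Δx = (0² − 4.50²)/(2·-1.7) = 5.96 m
Distance in phase 3 = 5.96 m

5.96 m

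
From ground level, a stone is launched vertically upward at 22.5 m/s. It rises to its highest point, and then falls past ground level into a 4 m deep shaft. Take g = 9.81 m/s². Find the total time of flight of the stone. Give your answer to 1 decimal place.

Phase 1 (rising): v₀ = 22.5 m/s, a = -9.81 m/s².
v = v₀ + at → t = (0 − 22.5) / -9.81 = 2.29 s
v² = v₀² + 2aΔx → Δx = (0² − 22.5²)/(2·-9.81) = 25.8 m

Phase 2 (falling): v₀ = 0 m/s, a = -9.81 m/s².
Falls 29.8 m from rest: t = √(2·29.8/9.81) = 2.46 s; v = g·t = 24.2 m/s.
Total time = 2.29 + 2.46 = 4.76 s

4.8 s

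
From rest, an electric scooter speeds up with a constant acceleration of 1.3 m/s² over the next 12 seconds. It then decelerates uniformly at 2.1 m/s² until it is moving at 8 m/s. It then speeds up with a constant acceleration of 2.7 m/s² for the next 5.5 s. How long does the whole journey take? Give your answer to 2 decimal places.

21.12 s

Phase 1 (accelerating): v₀ = 0 m/s, a = 1.3 m/s².
v = v₀ + at = 0 + (1.3)(12) = 15.6 m/s
Δx = v₀t + ½at² = 0·12 + 0.5·1.3·12² = 93.6 m

Phase 2 (decelerating): v₀ = 15.6 m/s, a = -2.1 m/s².
v = v₀ + at → t = (8 − 15.6) / -2.1 = 3.62 s
v² = v₀² + 2aΔx → Δx = (8² − 15.6²)/(2·-2.1) = 42.7 m

Phase 3 (accelerating): v₀ = 8.00 m/s, a = 2.7 m/s².
v = v₀ + at = 8.00 + (2.7)(5.5) = 22.9 m/s
Δx = v₀t + ½at² = 8.00·5.5 + 0.5·2.7·5.5² = 84.8 m
Total time = 12.0 + 3.62 + 5.50 = 21.1 s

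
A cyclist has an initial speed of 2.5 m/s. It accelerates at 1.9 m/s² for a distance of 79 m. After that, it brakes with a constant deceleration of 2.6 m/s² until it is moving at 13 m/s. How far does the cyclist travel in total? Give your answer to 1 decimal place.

Phase 1 (accelerating): v₀ = 2.50 m/s, a = 1.9 m/s².
v² = v₀² + 2aΔx = 2.50² + 2·1.9·79 = 306 → v = 17.5 m/s
t = (v − v₀)/a = (17.5 − 2.50)/1.9 = 7.90 s

Phase 2 (decelerating): v₀ = 17.5 m/s, a = -2.6 m/s².
v = v₀ + at → t = (13 − 17.5) / -2.6 = 1.73 s
v² = v₀² + 2aΔx → Δx = (13² − 17.5²)/(2·-2.6) = 26.4 m
Total distance = 79.0 + 26.4 = 105 m

105.4 m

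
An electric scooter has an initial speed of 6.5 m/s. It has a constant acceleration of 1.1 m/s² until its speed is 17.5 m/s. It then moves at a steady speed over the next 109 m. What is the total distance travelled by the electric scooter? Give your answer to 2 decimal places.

Phase 1 (accelerating): v₀ = 6.50 m/s, a = 1.1 m/s².
v = v₀ + at → t = (17.5 − 6.50) / 1.1 = 10.0 s
v² = v₀² + 2aΔx → Δx = (17.5² − 6.50²)/(2·1.1) = 120 m

Phase 2 (constant speed): v₀ = 17.5 m/s, a = 0 m/s².
Constant speed: t = d/v = 109/17.5 = 6.23 s
Total distance = 120 + 109 = 229 m

229.00 m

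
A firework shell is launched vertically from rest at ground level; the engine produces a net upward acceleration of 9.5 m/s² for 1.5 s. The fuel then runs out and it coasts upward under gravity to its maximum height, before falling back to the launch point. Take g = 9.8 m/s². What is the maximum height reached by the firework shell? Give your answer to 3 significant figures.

21.0 m

Phase 1 (powered ascent): v₀ = 0 m/s, a = 9.5 m/s².
v = v₀ + at = 0 + (9.5)(1.5) = 14.2 m/s
Δx = v₀t + ½at² = 0·1.5 + 0.5·9.5·1.5² = 10.7 m

Phase 2 (coasting upward): v₀ = 14.2 m/s, a = -9.8 m/s².
v = v₀ + at → t = (0 − 14.2) / -9.8 = 1.45 s
v² = v₀² + 2aΔx → Δx = (0² − 14.2²)/(2·-9.8) = 10.4 m
Maximum height = 10.7 + 10.4 = 21.0 m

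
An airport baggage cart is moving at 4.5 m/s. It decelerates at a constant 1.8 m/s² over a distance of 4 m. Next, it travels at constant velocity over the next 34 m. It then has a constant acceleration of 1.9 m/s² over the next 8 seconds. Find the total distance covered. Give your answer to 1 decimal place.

118.1 m

Phase 1 (decelerating): v₀ = 4.50 m/s, a = -1.8 m/s².
v² = v₀² + 2aΔx = 4.50² + 2·-1.8·4 = 5.85 → v = 2.42 m/s
t = (v − v₀)/a = (2.42 − 4.50)/-1.8 = 1.16 s

Phase 2 (constant speed): v₀ = 2.42 m/s, a = 0 m/s².
Constant speed: t = d/v = 34/2.42 = 14.1 s

Phase 3 (accelerating): v₀ = 2.42 m/s, a = 1.9 m/s².
v = v₀ + at = 2.42 + (1.9)(8) = 17.6 m/s
Δx = v₀t + ½at² = 2.42·8 + 0.5·1.9·8² = 80.1 m
Total distance = 4.00 + 34.0 + 80.1 = 118 m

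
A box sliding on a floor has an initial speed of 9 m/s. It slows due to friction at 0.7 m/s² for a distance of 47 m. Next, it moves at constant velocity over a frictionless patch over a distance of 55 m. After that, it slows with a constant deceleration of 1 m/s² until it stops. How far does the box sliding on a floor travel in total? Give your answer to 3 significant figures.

Phase 1 (decelerating): v₀ = 9.00 m/s, a = -0.7 m/s².
v² = v₀² + 2aΔx = 9.00² + 2·-0.7·47 = 15.2 → v = 3.90 m/s
t = (v − v₀)/a = (3.90 − 9.00)/-0.7 = 7.29 s

Phase 2 (constant speed): v₀ = 3.90 m/s, a = 0 m/s².
Constant speed: t = d/v = 55/3.90 = 14.1 s

Phase 3 (decelerating): v₀ = 3.90 m/s, a = -1 m/s².
v = v₀ + at → t = (0 − 3.90) / -1 = 3.90 s
v² = v₀² + 2aΔx → Δx = (0² − 3.90²)/(2·-1) = 7.60 m
Total distance = 47.0 + 55.0 + 7.60 = 110 m

110 m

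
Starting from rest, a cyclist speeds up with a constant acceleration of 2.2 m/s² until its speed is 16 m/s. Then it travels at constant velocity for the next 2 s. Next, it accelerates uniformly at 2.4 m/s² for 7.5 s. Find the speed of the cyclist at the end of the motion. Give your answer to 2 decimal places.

34.00 m/s

Phase 1 (accelerating): v₀ = 0 m/s, a = 2.2 m/s².
v = v₀ + at → t = (16 − 0) / 2.2 = 7.27 s
v² = v₀² + 2aΔx → Δx = (16² − 0²)/(2·2.2) = 58.2 m

Phase 2 (constant speed): v₀ = 16.0 m/s, a = 0 m/s².
v = v₀ + at = 16.0 + (0)(2) = 16.0 m/s
Δx = v₀t + ½at² = 16.0·2 + 0.5·0·2² = 32.0 m

Phase 3 (accelerating): v₀ = 16.0 m/s, a = 2.4 m/s².
v = v₀ + at = 16.0 + (2.4)(7.5) = 34.0 m/s
Δx = v₀t + ½at² = 16.0·7.5 + 0.5·2.4·7.5² = 188 m
Final speed = 34.0 m/s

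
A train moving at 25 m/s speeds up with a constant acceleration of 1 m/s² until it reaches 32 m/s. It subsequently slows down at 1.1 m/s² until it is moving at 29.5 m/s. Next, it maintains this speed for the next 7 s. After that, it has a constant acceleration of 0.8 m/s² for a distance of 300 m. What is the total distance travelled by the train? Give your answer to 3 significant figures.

776 m

Phase 1 (accelerating): v₀ = 25.0 m/s, a = 1 m/s².
v = v₀ + at → t = (32 − 25.0) / 1 = 7.00 s
v² = v₀² + 2aΔx → Δx = (32² − 25.0²)/(2·1) = 200 m

Phase 2 (decelerating): v₀ = 32.0 m/s, a = -1.1 m/s².
v = v₀ + at → t = (29.5 − 32.0) / -1.1 = 2.27 s
v² = v₀² + 2aΔx → Δx = (29.5² − 32.0²)/(2·-1.1) = 69.9 m

Phase 3 (constant speed): v₀ = 29.5 m/s, a = 0 m/s².
v = v₀ + at = 29.5 + (0)(7) = 29.5 m/s
Δx = v₀t + ½at² = 29.5·7 + 0.5·0·7² = 206 m

Phase 4 (accelerating): v₀ = 29.5 m/s, a = 0.8 m/s².
v² = v₀² + 2aΔx = 29.5² + 2·0.8·300 = 1350 → v = 36.7 m/s
t = (v − v₀)/a = (36.7 − 29.5)/0.8 = 9.06 s
Total distance = 200 + 69.9 + 206 + 300 = 776 m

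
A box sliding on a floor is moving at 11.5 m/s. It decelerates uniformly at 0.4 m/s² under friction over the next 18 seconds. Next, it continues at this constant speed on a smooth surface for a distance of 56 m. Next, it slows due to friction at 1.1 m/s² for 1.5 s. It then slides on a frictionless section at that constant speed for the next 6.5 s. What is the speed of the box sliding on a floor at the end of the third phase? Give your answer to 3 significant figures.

2.65 m/s

Phase 1 (decelerating): v₀ = 11.5 m/s, a = -0.4 m/s².
v = v₀ + at = 11.5 + (-0.4)(18) = 4.30 m/s
Δx = v₀t + ½at² = 11.5·18 + 0.5·-0.4·18² = 142 m

Phase 2 (constant speed): v₀ = 4.30 m/s, a = 0 m/s².
Constant speed: t = d/v = 56/4.30 = 13.0 s

Phase 3 (decelerating): v₀ = 4.30 m/s, a = -1.1 m/s².
v = v₀ + at = 4.30 + (-1.1)(1.5) = 2.65 m/s
Δx = v₀t + ½at² = 4.30·1.5 + 0.5·-1.1·1.5² = 5.21 m
Speed at end of phase 3 = 2.65 m/s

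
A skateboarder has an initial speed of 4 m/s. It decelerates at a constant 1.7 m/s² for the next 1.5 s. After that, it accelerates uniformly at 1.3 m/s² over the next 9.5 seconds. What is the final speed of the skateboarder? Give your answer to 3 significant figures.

Phase 1 (decelerating): v₀ = 4.00 m/s, a = -1.7 m/s².
v = v₀ + at = 4.00 + (-1.7)(1.5) = 1.45 m/s
Δx = v₀t + ½at² = 4.00·1.5 + 0.5·-1.7·1.5² = 4.09 m

Phase 2 (accelerating): v₀ = 1.45 m/s, a = 1.3 m/s².
v = v₀ + at = 1.45 + (1.3)(9.5) = 13.8 m/s
Δx = v₀t + ½at² = 1.45·9.5 + 0.5·1.3·9.5² = 72.4 m
Final speed = 13.8 m/s

13.8 m/s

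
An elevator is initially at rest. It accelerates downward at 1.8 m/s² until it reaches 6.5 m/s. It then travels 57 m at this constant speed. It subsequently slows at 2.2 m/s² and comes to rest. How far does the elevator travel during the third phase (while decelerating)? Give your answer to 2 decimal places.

9.60 m

Phase 1 (accelerating): v₀ = 0 m/s, a = 1.8 m/s².
v = v₀ + at → t = (6.5 − 0) / 1.8 = 3.61 s
v² = v₀² + 2aΔx → Δx = (6.5² − 0²)/(2·1.8) = 11.7 m

Phase 2 (constant speed): v₀ = 6.50 m/s, a = 0 m/s².
Constant speed: t = d/v = 57/6.50 = 8.77 s

Phase 3 (decelerating): v₀ = 6.50 m/s, a = -2.2 m/s².
v = v₀ + at → t = (0 − 6.50) / -2.2 = 2.95 s
v² = v₀² + 2aΔx → Δx = (0² − 6.50²)/(2·-2.2) = 9.60 m
Distance in phase 3 = 9.60 m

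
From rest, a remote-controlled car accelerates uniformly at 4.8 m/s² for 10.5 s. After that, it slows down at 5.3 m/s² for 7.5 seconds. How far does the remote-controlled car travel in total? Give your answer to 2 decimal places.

493.54 m

Phase 1 (accelerating): v₀ = 0 m/s, a = 4.8 m/s².
v = v₀ + at = 0 + (4.8)(10.5) = 50.4 m/s
Δx = v₀t + ½at² = 0·10.5 + 0.5·4.8·10.5² = 265 m

Phase 2 (decelerating): v₀ = 50.4 m/s, a = -5.3 m/s².
v = v₀ + at = 50.4 + (-5.3)(7.5) = 10.6 m/s
Δx = v₀t + ½at² = 50.4·7.5 + 0.5·-5.3·7.5² = 229 m
Total distance = 265 + 229 = 494 m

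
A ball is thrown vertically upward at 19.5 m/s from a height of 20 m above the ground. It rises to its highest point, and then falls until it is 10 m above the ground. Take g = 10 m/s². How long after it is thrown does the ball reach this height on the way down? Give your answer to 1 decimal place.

Phase 1 (rising): v₀ = 19.5 m/s, a = -10 m/s².
v = v₀ + at → t = (0 − 19.5) / -10 = 1.95 s
v² = v₀² + 2aΔx → Δx = (0² − 19.5²)/(2·-10) = 19.0 m

Phase 2 (falling): v₀ = 0 m/s, a = -10 m/s².
Falls 29.0 m from rest: t = √(2·29.0/10) = 2.41 s; v = g·t = 24.1 m/s.
Total time = 1.95 + 2.41 = 4.36 s

4.4 s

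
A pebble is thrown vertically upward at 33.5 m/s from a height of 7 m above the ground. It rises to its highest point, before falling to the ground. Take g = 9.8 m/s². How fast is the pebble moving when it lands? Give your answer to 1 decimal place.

Phase 1 (rising): v₀ = 33.5 m/s, a = -9.8 m/s².
v = v₀ + at → t = (0 − 33.5) / -9.8 = 3.42 s
v² = v₀² + 2aΔx → Δx = (0² − 33.5²)/(2·-9.8) = 57.3 m

Phase 2 (falling): v₀ = 0 m/s, a = -9.8 m/s².
Falls 64.3 m from rest: t = √(2·64.3/9.8) = 3.62 s; v = g·t = 35.5 m/s.
Final speed = 35.5 m/s

35.5 m/s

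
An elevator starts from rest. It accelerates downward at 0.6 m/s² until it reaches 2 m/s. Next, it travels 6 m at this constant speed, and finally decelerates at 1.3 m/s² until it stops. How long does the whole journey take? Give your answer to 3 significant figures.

Phase 1 (accelerating): v₀ = 0 m/s, a = 0.6 m/s².
v = v₀ + at → t = (2 − 0) / 0.6 = 3.33 s
v² = v₀² + 2aΔx → Δx = (2² − 0²)/(2·0.6) = 3.33 m

Phase 2 (constant speed): v₀ = 2.00 m/s, a = 0 m/s².
Constant speed: t = d/v = 6/2.00 = 3.00 s

Phase 3 (decelerating): v₀ = 2.00 m/s, a = -1.3 m/s².
v = v₀ + at → t = (0 − 2.00) / -1.3 = 1.54 s
v² = v₀² + 2aΔx → Δx = (0² − 2.00²)/(2·-1.3) = 1.54 m
Total time = 3.33 + 3.00 + 1.54 = 7.87 s

7.87 s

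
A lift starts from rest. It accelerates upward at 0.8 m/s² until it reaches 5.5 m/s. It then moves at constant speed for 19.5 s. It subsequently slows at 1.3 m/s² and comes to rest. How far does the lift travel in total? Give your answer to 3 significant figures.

Phase 1 (accelerating): v₀ = 0 m/s, a = 0.8 m/s².
v = v₀ + at → t = (5.5 − 0) / 0.8 = 6.88 s
v² = v₀² + 2aΔx → Δx = (5.5² − 0²)/(2·0.8) = 18.9 m

Phase 2 (constant speed): v₀ = 5.50 m/s, a = 0 m/s².
v = v₀ + at = 5.50 + (0)(19.5) = 5.50 m/s
Δx = v₀t + ½at² = 5.50·19.5 + 0.5·0·19.5² = 107 m

Phase 3 (decelerating): v₀ = 5.50 m/s, a = -1.3 m/s².
v = v₀ + at → t = (0 − 5.50) / -1.3 = 4.23 s
v² = v₀² + 2aΔx → Δx = (0² − 5.50²)/(2·-1.3) = 11.6 m
Total distance = 18.9 + 107 + 11.6 = 138 m

138 m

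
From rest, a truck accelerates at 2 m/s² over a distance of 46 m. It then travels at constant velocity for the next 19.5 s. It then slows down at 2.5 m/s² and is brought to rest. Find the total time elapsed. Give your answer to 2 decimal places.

31.71 s

Phase 1 (accelerating): v₀ = 0 m/s, a = 2 m/s².
v² = v₀² + 2aΔx = 0² + 2·2·46 = 184 → v = 13.6 m/s
t = (v − v₀)/a = (13.6 − 0)/2 = 6.78 s

Phase 2 (constant speed): v₀ = 13.6 m/s, a = 0 m/s².
v = v₀ + at = 13.6 + (0)(19.5) = 13.6 m/s
Δx = v₀t + ½at² = 13.6·19.5 + 0.5·0·19.5² = 265 m

Phase 3 (decelerating): v₀ = 13.6 m/s, a = -2.5 m/s².
v = v₀ + at → t = (0 − 13.6) / -2.5 = 5.43 s
v² = v₀² + 2aΔx → Δx = (0² − 13.6²)/(2·-2.5) = 36.8 m
Total time = 6.78 + 19.5 + 5.43 = 31.7 s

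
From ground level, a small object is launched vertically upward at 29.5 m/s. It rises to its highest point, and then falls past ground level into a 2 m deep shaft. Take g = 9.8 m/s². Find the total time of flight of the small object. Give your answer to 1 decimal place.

Phase 1 (rising): v₀ = 29.5 m/s, a = -9.8 m/s².
v = v₀ + at → t = (0 − 29.5) / -9.8 = 3.01 s
v² = v₀² + 2aΔx → Δx = (0² − 29.5²)/(2·-9.8) = 44.4 m

Phase 2 (falling): v₀ = 0 m/s, a = -9.8 m/s².
Falls 46.4 m from rest: t = √(2·46.4/9.8) = 3.08 s; v = g·t = 30.2 m/s.
Total time = 3.01 + 3.08 = 6.09 s

6.1 s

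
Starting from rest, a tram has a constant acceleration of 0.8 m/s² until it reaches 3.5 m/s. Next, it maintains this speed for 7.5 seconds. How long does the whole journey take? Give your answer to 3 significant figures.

11.9 s

Phase 1 (accelerating): v₀ = 0 m/s, a = 0.8 m/s².
v = v₀ + at → t = (3.5 − 0) / 0.8 = 4.38 s
v² = v₀² + 2aΔx → Δx = (3.5² − 0²)/(2·0.8) = 7.66 m

Phase 2 (constant speed): v₀ = 3.50 m/s, a = 0 m/s².
v = v₀ + at = 3.50 + (0)(7.5) = 3.50 m/s
Δx = v₀t + ½at² = 3.50·7.5 + 0.5·0·7.5² = 26.2 m
Total time = 4.38 + 7.50 = 11.9 s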